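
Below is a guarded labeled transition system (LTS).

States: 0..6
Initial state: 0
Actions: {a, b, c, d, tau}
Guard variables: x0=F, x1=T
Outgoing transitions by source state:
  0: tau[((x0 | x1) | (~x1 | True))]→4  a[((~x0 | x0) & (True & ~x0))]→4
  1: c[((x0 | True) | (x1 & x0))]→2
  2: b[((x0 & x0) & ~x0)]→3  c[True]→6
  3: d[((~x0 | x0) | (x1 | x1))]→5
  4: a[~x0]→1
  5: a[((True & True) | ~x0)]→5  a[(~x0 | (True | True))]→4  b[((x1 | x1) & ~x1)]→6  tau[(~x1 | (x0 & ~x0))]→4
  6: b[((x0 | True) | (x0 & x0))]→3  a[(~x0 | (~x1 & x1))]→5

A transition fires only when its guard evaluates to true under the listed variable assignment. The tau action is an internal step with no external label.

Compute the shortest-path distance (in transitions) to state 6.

Breadth-first toward 6:
  depth 0: {0}
  depth 1: {4}
  depth 2: {1}
  depth 3: {2}
  depth 4: {6}
6 enters at depth 4; path a·a·c·c

Answer: 4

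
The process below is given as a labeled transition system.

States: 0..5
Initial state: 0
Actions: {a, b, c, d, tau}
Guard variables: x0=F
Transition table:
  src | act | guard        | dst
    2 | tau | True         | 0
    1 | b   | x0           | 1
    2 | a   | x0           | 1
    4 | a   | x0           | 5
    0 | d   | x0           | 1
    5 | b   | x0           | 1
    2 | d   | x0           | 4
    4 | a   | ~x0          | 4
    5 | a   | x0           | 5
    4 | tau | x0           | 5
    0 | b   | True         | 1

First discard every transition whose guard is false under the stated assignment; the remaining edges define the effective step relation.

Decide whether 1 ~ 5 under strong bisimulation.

Answer: BISIMILAR

Working:
Bisimulation quotient by refinement:
  π0 = {{0,1,2,3,4,5}}
  π1 = {{0},{1,3,5},{2},{4}}
4 equivalence class(es) (converged in 2)
class of 1: {1,3,5}; class of 5: {1,3,5}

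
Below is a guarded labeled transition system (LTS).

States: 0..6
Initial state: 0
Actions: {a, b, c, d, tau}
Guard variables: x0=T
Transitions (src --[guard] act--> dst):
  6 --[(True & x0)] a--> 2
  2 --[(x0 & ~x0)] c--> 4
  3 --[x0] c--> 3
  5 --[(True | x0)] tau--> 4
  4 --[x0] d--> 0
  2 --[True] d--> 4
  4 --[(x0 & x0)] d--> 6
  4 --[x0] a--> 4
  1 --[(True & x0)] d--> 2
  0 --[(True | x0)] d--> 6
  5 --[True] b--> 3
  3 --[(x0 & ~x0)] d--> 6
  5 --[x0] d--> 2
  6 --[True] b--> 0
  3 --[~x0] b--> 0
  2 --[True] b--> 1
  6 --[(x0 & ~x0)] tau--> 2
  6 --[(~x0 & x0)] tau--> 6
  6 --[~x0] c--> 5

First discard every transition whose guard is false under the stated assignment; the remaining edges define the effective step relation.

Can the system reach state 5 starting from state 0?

Answer: UNREACHABLE

Trace:
13 transition(s) survive guard evaluation.
depth 0: {0}
depth 1: {6}  now seen {0,6}
depth 2: {2}  now seen {0,2,6}
depth 3: {1,4}  now seen {0,1,2,4,6}
Reach set: {0,1,2,4,6}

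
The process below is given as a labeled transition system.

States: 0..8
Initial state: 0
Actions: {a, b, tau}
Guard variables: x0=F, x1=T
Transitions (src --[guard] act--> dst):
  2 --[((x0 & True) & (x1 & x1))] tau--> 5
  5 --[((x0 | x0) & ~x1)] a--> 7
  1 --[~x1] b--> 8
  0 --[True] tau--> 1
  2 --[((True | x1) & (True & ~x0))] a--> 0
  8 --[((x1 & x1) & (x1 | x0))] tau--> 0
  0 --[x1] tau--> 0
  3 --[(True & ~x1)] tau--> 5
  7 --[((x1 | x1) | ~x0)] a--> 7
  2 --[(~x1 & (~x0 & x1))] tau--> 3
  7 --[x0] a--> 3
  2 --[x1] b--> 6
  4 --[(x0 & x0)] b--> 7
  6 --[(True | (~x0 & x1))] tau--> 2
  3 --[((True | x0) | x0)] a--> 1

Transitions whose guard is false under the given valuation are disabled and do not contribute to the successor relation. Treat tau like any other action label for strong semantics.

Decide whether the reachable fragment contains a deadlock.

Answer: DEADLOCK at state 1

Analysis:
R = {0,1}
  0: tau→0  tau→1  [2 out]
  1: ∅  [no exit]
Path to 1: tau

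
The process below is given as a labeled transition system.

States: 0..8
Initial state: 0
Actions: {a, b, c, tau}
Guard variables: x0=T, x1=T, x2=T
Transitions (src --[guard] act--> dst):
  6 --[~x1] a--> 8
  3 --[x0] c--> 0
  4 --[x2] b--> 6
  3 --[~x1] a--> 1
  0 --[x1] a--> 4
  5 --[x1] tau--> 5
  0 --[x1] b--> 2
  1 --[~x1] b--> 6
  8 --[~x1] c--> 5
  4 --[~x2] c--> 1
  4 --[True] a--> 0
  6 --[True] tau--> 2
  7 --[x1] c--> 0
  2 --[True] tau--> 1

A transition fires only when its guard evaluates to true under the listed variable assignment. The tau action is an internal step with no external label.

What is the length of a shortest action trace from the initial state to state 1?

Answer: 2

Analysis:
BFS to 1:
  depth 0: {0}
  depth 1: {2,4}
  depth 2: {1,6}
depth(1)=2, e.g. b·tau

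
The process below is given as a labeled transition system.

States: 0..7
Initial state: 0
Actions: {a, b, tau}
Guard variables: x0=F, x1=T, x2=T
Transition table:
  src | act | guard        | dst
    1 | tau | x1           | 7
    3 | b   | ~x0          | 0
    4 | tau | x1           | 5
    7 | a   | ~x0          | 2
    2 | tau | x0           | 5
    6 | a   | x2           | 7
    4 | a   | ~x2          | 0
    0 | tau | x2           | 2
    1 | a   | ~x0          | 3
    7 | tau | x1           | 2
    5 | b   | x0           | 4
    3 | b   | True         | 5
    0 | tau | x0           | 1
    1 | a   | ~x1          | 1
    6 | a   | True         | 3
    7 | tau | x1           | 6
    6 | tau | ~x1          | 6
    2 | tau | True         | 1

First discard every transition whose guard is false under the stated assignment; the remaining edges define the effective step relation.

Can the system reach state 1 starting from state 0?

Answer: REACHABLE

Analysis:
After dropping false guards: 12 live edges.
depth 0: {0}
depth 1: {2}  total {0,2}
depth 2: {1}  total {0,1,2}
depth 3: {3,7}  total {0,1,2,3,7}
depth 4: {5,6}  total {0,1,2,3,5,6,7}
R = {0,1,2,3,5,6,7}
trace reaching 1: tau·tau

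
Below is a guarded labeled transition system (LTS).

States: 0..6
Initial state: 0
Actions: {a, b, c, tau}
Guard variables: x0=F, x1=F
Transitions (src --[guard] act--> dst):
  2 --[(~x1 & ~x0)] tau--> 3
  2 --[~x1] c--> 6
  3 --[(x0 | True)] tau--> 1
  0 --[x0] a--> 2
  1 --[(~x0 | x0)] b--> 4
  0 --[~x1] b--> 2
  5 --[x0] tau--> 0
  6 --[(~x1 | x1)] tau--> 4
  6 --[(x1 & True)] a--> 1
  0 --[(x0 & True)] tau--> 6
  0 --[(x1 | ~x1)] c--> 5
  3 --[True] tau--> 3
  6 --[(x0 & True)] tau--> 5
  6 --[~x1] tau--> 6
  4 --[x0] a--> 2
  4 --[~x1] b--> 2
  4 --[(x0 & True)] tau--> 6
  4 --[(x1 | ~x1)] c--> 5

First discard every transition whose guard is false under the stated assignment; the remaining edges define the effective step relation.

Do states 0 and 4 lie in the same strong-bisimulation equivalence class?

Compute ~ classes (split until stable):
  round 0: {{0,1,2,3,4,5,6}}
  round 1: {{0,4},{1},{2},{3,6},{5}}
  round 2: {{0,4},{1},{2},{3},{5},{6}}
stable after 3 split(s): 6 block(s)
class of 0: {0,4}; class of 4: {0,4}

Answer: BISIMILAR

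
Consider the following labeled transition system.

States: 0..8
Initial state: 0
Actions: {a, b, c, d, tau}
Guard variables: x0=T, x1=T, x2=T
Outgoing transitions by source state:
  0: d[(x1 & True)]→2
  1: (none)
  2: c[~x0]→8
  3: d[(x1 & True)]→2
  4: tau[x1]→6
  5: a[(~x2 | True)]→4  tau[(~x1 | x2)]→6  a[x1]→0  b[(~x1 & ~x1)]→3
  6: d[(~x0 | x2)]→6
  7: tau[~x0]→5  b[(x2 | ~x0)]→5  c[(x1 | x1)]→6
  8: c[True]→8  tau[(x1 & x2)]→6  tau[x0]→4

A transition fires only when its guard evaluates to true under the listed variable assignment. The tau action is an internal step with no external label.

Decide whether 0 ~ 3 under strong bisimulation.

Answer: BISIMILAR

Trace:
Bisimulation quotient by refinement:
  π0 = {{0,1,2,3,4,5,6,7,8}}
  π1 = {{0,3,6},{1,2},{4},{5},{7},{8}}
  π2 = {{0,3},{1,2},{4},{5},{6},{7},{8}}
stable after 3 split(s): 7 block(s)
class of 0: {0,3}; class of 3: {0,3}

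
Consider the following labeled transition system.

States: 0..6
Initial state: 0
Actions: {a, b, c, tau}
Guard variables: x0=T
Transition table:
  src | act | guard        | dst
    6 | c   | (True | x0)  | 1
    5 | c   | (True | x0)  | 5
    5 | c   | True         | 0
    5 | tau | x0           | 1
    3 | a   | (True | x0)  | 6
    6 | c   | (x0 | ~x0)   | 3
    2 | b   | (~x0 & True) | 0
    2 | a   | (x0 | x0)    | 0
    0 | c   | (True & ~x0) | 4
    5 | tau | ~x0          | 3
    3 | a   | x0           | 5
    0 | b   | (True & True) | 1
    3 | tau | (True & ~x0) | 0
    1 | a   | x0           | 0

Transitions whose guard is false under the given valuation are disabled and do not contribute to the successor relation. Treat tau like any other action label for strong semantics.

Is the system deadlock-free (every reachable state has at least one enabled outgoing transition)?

R = {0,1}
  0: b→1  [1 out]
  1: a→0  [1 out]

Answer: DEADLOCK-FREE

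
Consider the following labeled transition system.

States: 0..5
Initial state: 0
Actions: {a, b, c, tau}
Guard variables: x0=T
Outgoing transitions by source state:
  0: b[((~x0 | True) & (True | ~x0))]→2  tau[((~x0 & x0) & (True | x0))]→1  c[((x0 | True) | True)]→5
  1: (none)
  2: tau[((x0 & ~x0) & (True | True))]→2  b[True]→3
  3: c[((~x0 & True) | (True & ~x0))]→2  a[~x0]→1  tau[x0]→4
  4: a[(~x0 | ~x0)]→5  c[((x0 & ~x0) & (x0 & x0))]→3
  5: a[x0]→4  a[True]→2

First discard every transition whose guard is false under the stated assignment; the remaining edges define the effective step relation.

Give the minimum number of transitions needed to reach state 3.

Breadth-first toward 3:
  L0 = {0}
  L1 = {2,5}
  L2 = {3,4}
first hit 3 at d=2 via b·b

Answer: 2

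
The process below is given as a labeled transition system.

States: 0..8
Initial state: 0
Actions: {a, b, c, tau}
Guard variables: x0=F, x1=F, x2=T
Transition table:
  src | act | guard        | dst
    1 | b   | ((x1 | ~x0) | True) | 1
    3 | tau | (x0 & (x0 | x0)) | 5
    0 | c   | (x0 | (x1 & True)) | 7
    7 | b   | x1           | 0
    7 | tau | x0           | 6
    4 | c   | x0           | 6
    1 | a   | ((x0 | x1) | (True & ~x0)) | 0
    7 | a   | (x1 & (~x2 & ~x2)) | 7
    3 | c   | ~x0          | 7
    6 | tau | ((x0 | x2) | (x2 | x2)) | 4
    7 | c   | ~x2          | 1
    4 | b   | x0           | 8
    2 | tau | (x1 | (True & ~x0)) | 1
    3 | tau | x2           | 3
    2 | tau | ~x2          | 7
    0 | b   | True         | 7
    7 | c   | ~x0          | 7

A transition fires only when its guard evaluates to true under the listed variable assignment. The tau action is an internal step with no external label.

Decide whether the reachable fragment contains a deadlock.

Answer: DEADLOCK-FREE

Trace:
R = {0,7}
  0: b→7  [1 exit(s)]
  7: c→7  [1 exit(s)]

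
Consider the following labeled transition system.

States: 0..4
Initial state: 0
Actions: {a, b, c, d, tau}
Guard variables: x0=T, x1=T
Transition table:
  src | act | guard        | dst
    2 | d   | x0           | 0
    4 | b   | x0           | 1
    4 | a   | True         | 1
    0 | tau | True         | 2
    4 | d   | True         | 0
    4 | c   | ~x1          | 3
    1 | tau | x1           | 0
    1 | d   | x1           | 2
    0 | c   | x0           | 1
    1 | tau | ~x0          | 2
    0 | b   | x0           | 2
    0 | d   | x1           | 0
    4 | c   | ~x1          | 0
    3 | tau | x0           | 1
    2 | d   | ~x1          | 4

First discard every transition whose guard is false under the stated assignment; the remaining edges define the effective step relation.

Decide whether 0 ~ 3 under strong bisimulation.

Refine partition for ~:
  π0 = {{0,1,2,3,4}}
  π1 = {{0},{1},{2},{3},{4}}
5 equivalence class(es) (converged in 2)
0∈{0}, 3∈{3}

Answer: NOT BISIMILAR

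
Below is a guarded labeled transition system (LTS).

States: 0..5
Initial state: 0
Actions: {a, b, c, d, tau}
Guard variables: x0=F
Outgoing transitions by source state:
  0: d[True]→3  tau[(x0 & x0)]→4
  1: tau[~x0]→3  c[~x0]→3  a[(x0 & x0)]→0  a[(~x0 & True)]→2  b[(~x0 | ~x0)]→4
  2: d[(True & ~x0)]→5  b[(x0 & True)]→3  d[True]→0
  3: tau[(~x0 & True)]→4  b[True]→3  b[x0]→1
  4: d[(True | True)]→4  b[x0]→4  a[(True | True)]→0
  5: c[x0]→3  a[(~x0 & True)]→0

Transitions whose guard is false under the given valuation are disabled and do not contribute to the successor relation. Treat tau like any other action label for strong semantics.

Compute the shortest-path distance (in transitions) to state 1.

Layered search for 1:
  Layer 0: {0}
  Layer 1: {3}
  Layer 2: {4}
1 never appears.

Answer: UNREACHABLE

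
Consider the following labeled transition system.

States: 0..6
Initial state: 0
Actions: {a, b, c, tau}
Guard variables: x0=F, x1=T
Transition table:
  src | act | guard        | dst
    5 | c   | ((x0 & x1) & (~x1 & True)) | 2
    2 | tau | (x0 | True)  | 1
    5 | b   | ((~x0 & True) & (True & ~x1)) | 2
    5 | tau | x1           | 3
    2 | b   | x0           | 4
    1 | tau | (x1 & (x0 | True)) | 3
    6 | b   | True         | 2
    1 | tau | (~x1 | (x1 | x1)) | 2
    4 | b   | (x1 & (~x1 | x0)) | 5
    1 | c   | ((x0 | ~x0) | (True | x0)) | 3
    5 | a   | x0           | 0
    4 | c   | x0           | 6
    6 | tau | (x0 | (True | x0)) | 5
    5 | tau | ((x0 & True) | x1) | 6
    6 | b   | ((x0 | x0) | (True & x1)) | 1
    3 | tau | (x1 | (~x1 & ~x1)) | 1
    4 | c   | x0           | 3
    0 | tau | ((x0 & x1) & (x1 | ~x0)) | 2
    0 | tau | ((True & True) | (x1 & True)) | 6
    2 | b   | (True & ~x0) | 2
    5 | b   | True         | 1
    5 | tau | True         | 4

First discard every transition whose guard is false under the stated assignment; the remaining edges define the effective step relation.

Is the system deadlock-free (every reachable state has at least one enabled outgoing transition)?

Answer: DEADLOCK at state 4

Working:
R = {0,1,2,3,4,5,6}
  0: tau→6  [1 out]
  1: c→3  tau→2  tau→3  [3 out]
  2: b→2  tau→1  [2 out]
  3: tau→1  [1 out]
  4: ∅  [no exit]
  5: b→1  tau→3  tau→4  tau→6  [4 out]
  6: b→1  b→2  tau→5  [3 out]
Path to 4: tau·tau·tau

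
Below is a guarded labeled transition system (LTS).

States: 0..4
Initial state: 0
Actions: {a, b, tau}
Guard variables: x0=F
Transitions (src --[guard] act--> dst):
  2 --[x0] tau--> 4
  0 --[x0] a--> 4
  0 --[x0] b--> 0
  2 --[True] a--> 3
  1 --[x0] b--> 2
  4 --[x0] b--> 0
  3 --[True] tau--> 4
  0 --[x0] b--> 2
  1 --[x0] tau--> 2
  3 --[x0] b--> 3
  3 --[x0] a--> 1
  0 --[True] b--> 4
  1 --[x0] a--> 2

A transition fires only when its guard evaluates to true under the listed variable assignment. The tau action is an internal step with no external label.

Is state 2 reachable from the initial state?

Answer: UNREACHABLE

Working:
3 transition(s) survive guard evaluation.
depth 0: {0}
depth 1: {4}  total {0,4}
R = {0,4}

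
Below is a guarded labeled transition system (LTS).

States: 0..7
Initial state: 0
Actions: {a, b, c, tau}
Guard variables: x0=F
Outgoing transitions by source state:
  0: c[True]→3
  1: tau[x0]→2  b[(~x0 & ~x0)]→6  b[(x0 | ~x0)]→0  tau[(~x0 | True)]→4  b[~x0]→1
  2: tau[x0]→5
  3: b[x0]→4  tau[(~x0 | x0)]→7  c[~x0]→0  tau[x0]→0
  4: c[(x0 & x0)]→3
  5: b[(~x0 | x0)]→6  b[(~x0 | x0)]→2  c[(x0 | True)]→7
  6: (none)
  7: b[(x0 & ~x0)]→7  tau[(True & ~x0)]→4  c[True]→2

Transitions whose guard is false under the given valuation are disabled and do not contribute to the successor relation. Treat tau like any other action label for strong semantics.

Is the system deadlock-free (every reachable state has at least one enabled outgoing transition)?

Answer: DEADLOCK at state 2

Analysis:
Reach set: {0,2,3,4,7}
  0: c→3  [1 out]
  2: ∅  [STUCK]
  3: c→0  tau→7  [2 out]
  4: ∅  [STUCK]
  7: c→2  tau→4  [2 out]
Path to 2: c·tau·c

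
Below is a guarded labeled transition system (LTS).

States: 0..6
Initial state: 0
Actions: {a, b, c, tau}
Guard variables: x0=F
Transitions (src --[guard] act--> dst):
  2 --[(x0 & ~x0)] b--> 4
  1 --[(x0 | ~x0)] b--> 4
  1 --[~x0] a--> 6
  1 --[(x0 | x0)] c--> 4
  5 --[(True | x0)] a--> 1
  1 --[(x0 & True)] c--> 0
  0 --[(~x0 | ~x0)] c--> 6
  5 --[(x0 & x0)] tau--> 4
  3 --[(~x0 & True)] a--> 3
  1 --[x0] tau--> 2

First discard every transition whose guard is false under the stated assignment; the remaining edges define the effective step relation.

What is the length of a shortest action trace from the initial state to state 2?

Layered search for 2:
  Layer 0: {0}
  Layer 1: {6}
2 never appears.

Answer: UNREACHABLE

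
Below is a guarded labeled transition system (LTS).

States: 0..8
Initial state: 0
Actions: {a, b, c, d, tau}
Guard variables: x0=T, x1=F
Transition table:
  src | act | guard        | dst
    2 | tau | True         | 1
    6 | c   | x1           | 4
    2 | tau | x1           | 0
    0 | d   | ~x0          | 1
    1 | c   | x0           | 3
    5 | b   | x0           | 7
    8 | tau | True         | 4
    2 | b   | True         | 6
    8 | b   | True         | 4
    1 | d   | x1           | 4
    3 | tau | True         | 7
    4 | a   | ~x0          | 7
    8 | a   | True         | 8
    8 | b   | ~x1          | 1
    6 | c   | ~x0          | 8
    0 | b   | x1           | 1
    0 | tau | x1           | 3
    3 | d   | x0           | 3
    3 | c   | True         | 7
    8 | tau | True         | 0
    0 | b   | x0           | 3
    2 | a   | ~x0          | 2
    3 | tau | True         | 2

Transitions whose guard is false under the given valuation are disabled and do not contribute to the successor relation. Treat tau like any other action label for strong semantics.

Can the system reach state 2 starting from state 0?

Answer: REACHABLE

Analysis:
14 transition(s) survive guard evaluation.
depth 0: {0}
depth 1: {3}  cumulative {0,3}
depth 2: {2,7}  cumulative {0,2,3,7}
depth 3: {1,6}  cumulative {0,1,2,3,6,7}
Reach set: {0,1,2,3,6,7}
trace reaching 2: b·tau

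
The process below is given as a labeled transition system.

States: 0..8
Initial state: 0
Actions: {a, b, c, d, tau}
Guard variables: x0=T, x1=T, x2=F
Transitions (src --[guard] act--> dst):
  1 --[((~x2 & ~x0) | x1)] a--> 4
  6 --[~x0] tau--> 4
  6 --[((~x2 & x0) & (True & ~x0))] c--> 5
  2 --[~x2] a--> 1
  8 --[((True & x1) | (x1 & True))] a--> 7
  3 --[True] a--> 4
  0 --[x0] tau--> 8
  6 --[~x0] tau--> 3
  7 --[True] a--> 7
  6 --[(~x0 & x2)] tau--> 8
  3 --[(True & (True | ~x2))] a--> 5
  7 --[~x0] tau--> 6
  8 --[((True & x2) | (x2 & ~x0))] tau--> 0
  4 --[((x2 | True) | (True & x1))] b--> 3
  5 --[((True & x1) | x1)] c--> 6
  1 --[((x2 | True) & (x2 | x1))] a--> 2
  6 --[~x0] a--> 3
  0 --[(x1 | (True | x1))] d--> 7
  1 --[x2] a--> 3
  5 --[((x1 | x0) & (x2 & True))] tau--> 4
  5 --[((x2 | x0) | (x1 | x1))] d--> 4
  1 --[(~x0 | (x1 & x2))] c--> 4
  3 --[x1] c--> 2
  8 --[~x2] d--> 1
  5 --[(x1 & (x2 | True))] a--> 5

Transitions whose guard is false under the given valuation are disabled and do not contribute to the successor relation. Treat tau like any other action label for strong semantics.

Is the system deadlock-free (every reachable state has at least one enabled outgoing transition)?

Reach set: {0,1,2,3,4,5,6,7,8}
  0: d→7  tau→8  [deg 2]
  1: a→2  a→4  [deg 2]
  2: a→1  [deg 1]
  3: a→4  a→5  c→2  [deg 3]
  4: b→3  [deg 1]
  5: a→5  c→6  d→4  [deg 3]
  6: ∅  [deadlock]
  7: a→7  [deg 1]
  8: a→7  d→1  [deg 2]
witness 6: tau·d·a·b·a·c

Answer: DEADLOCK at state 6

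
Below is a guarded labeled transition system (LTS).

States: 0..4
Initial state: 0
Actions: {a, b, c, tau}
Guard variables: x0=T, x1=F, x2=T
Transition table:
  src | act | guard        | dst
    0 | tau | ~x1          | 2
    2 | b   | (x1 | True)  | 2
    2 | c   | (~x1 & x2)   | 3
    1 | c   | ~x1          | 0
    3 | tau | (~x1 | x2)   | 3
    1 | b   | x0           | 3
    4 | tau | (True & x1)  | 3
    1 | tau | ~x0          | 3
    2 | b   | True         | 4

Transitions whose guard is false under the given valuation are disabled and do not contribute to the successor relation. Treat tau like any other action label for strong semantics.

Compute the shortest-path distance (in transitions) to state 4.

Layered search for 4:
  L0 = {0}
  L1 = {2}
  L2 = {3,4}
4 enters at depth 2; path tau·b

Answer: 2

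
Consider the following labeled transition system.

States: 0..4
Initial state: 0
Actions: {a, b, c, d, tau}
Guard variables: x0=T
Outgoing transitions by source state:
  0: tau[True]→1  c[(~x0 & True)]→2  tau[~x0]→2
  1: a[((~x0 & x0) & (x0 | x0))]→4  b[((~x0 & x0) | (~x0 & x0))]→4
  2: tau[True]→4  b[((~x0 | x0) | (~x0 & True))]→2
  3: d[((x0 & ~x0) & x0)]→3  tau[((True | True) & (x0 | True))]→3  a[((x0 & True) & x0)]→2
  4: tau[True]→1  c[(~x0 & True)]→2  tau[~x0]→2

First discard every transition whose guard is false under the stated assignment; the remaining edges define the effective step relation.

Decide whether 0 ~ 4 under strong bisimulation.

Bisimulation quotient by refinement:
  P[0] = {{0,1,2,3,4}}
  P[1] = {{0,4},{1},{2},{3}}
Fixed point at round 2; 4 class(es).
0∈{0,4}, 4∈{0,4}

Answer: BISIMILAR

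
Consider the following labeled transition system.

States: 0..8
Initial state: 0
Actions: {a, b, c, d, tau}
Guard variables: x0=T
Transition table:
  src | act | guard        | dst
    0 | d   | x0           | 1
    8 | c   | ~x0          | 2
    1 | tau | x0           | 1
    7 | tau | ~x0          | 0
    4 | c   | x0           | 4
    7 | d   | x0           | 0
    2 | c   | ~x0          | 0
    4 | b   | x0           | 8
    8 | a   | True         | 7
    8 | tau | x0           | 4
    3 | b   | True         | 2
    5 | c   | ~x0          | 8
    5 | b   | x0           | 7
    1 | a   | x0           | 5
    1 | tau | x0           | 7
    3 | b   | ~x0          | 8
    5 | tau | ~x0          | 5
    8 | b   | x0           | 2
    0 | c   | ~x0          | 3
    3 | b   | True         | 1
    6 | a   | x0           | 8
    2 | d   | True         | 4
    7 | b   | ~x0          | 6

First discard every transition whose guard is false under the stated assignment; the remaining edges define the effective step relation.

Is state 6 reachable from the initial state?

Answer: UNREACHABLE

Trace:
15 transition(s) survive guard evaluation.
L0 = {0}
L1 = {1}  cumulative {0,1}
L2 = {5,7}  cumulative {0,1,5,7}
R = {0,1,5,7}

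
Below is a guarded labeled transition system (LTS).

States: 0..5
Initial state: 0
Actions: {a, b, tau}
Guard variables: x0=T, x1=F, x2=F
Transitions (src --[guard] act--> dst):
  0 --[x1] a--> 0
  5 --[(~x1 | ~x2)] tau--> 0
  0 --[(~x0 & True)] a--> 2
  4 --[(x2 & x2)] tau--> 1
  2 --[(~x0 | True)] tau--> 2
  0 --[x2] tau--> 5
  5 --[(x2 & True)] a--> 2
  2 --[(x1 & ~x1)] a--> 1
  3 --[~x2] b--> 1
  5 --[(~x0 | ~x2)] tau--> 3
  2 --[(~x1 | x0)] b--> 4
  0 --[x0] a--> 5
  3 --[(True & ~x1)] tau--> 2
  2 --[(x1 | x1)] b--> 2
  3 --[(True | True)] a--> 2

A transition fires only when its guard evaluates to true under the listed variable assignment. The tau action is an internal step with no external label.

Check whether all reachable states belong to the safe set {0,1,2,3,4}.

Answer: INVARIANT VIOLATED at state 5

Analysis:
Allowed set {0,1,2,3,4}
Reachable = {0,1,2,3,4,5}
  0: ✓
  1: ✓
  2: ✓
  3: ✓
  4: ✓
  5: ✗ unsafe
witness against invariant: a → 5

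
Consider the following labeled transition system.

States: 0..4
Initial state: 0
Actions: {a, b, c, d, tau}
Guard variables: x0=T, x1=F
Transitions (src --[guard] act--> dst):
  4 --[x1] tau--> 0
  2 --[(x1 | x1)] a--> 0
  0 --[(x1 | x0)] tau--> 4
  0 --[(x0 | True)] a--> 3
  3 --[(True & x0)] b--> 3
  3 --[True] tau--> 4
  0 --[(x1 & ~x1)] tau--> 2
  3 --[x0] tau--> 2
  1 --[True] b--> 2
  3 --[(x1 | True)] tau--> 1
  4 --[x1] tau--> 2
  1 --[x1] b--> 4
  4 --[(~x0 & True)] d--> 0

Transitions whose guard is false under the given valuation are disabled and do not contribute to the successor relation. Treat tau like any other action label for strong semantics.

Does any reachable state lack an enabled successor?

Answer: DEADLOCK at state 2

Trace:
Reach set: {0,1,2,3,4}
  0: a→3  tau→4  [2 out]
  1: b→2  [1 out]
  2: ∅  [no exit]
  3: b→3  tau→1  tau→2  tau→4  [4 out]
  4: ∅  [no exit]
Path to 2: a·tau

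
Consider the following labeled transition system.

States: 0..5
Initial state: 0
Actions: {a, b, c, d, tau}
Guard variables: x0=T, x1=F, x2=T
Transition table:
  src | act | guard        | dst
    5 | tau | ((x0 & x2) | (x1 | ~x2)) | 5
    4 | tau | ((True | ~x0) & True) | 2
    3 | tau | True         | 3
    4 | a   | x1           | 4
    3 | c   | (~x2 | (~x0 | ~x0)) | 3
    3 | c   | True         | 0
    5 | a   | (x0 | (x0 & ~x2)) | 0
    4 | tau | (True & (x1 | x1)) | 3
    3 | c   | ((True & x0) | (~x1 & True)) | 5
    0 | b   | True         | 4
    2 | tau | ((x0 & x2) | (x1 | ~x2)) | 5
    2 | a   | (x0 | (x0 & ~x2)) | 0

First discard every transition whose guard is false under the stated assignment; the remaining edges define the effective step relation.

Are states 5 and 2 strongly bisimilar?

Answer: BISIMILAR

Analysis:
Refine partition for ~:
  P[0] = {{0,1,2,3,4,5}}
  P[1] = {{0},{1},{2,5},{3},{4}}
Fixed point at round 2; 5 class(es).
5∈{2,5}, 2∈{2,5}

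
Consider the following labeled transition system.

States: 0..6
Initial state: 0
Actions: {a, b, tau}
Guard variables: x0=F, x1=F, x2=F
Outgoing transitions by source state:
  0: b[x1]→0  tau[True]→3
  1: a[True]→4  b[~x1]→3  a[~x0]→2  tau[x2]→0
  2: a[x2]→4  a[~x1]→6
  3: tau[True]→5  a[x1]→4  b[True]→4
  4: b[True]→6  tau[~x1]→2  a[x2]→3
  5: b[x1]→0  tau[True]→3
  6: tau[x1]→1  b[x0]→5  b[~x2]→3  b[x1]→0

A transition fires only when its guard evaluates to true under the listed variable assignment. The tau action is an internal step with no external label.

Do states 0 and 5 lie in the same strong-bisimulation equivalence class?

Compute ~ classes (split until stable):
  round 0: {{0,1,2,3,4,5,6}}
  round 1: {{0,5},{1},{2},{3,4},{6}}
  round 2: {{0,5},{1},{2},{3},{4},{6}}
6 equivalence class(es) (converged in 3)
0∈{0,5}, 5∈{0,5}

Answer: BISIMILAR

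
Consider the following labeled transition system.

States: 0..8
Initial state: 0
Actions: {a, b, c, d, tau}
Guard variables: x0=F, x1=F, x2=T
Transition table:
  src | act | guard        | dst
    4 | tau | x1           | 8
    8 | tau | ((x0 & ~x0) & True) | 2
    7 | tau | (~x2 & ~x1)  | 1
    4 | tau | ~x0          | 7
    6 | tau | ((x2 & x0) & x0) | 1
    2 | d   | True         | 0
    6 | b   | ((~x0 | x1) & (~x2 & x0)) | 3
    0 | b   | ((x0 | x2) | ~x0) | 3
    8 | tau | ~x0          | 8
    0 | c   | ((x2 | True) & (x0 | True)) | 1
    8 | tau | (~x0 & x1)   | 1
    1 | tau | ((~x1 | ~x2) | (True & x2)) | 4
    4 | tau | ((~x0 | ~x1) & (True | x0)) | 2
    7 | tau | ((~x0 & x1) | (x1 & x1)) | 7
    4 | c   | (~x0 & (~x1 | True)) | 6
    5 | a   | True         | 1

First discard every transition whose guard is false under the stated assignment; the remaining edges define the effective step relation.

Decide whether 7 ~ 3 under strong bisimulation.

Answer: BISIMILAR

Working:
Compute ~ classes (split until stable):
  P[0] = {{0,1,2,3,4,5,6,7,8}}
  P[1] = {{0},{1,8},{2},{3,6,7},{4},{5}}
  P[2] = {{0},{1},{2},{3,6,7},{4},{5},{8}}
Fixed point at round 3; 7 class(es).
7∈{3,6,7}, 3∈{3,6,7}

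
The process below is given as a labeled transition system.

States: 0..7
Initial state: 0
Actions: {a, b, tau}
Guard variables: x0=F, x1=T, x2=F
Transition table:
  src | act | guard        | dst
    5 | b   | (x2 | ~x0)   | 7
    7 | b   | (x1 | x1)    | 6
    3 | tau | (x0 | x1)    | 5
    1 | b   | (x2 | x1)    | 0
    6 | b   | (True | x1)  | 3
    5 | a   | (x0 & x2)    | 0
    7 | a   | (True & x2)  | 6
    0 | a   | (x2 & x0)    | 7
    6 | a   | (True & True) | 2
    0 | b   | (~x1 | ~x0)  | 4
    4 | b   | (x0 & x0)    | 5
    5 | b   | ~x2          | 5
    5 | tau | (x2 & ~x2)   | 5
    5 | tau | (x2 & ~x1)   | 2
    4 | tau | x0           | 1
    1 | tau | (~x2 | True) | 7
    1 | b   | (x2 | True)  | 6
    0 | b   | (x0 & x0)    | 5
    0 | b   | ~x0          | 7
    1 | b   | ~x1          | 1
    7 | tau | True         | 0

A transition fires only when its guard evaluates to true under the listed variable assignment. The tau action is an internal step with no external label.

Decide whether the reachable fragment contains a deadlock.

Answer: DEADLOCK at state 2

Trace:
Reach set: {0,2,3,4,5,6,7}
  0: b→4  b→7  [deg 2]
  2: ∅  [no exit]
  3: tau→5  [deg 1]
  4: ∅  [no exit]
  5: b→5  b→7  [deg 2]
  6: a→2  b→3  [deg 2]
  7: b→6  tau→0  [deg 2]
Path to 2: b·b·a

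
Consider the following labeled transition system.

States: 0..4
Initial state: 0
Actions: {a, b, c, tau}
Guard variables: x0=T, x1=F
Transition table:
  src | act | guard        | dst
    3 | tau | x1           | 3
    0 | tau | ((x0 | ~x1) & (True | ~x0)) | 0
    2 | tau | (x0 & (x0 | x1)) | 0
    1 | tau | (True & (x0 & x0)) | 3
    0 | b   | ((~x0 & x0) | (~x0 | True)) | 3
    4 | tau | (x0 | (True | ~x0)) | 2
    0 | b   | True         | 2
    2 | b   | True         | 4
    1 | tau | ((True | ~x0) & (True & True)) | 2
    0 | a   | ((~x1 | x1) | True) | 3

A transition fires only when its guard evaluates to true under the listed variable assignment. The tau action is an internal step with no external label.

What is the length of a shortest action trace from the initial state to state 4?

Answer: 2

Working:
Layered search for 4:
  depth 0: {0}
  depth 1: {2,3}
  depth 2: {4}
first hit 4 at d=2 via b·b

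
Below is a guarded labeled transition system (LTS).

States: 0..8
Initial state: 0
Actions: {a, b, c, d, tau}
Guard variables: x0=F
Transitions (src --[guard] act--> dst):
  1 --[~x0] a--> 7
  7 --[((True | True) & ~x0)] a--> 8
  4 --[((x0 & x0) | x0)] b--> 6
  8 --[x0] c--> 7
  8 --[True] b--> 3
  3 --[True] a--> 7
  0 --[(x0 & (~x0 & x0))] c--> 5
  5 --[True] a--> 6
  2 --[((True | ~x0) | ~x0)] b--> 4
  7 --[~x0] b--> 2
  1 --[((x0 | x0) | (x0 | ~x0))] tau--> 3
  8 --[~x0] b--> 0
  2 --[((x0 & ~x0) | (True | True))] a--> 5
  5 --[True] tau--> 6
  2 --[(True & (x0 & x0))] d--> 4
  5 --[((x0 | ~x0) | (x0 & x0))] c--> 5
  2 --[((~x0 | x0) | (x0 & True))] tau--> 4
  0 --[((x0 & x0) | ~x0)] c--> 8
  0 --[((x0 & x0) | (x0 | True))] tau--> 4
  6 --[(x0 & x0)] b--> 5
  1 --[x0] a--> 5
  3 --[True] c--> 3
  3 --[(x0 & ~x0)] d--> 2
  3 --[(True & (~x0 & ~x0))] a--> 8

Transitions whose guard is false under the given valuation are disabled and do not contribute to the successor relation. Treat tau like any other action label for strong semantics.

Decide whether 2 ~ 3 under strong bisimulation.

Answer: NOT BISIMILAR

Analysis:
Refine partition for ~:
  P[0] = {{0,1,2,3,4,5,6,7,8}}
  P[1] = {{0},{1},{2},{3},{4,6},{5},{7},{8}}
8 equivalence class(es) (converged in 2)
[2]={2}  [3]={3}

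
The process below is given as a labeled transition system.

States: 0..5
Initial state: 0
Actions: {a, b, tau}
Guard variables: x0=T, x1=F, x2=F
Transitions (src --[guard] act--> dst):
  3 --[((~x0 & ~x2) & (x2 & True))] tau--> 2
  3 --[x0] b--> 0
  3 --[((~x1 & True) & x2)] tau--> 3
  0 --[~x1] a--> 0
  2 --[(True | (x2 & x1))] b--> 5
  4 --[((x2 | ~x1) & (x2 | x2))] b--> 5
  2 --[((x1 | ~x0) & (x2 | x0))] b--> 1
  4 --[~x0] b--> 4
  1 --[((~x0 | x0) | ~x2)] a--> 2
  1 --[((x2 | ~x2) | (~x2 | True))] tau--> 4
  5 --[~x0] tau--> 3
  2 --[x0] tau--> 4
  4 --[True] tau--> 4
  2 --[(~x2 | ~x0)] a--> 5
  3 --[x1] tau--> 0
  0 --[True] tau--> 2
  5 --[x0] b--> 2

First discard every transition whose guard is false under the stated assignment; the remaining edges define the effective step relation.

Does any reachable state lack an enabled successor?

Reach set: {0,2,4,5}
  0: a→0  tau→2  [2 exit(s)]
  2: a→5  b→5  tau→4  [3 exit(s)]
  4: tau→4  [1 exit(s)]
  5: b→2  [1 exit(s)]

Answer: DEADLOCK-FREE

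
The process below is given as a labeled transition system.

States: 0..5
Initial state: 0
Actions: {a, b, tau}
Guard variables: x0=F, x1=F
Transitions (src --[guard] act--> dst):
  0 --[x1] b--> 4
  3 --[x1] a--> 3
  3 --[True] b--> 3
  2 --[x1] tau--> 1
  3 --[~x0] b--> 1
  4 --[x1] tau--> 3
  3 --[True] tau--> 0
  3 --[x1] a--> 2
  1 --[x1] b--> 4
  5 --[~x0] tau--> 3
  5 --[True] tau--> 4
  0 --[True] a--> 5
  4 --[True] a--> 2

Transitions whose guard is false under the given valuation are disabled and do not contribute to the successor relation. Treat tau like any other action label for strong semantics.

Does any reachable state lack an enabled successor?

Answer: DEADLOCK at state 1

Working:
Reach set: {0,1,2,3,4,5}
  0: a→5  [deg 1]
  1: ∅  [deadlock]
  2: ∅  [deadlock]
  3: b→1  b→3  tau→0  [deg 3]
  4: a→2  [deg 1]
  5: tau→3  tau→4  [deg 2]
trace reaching 1: a·tau·b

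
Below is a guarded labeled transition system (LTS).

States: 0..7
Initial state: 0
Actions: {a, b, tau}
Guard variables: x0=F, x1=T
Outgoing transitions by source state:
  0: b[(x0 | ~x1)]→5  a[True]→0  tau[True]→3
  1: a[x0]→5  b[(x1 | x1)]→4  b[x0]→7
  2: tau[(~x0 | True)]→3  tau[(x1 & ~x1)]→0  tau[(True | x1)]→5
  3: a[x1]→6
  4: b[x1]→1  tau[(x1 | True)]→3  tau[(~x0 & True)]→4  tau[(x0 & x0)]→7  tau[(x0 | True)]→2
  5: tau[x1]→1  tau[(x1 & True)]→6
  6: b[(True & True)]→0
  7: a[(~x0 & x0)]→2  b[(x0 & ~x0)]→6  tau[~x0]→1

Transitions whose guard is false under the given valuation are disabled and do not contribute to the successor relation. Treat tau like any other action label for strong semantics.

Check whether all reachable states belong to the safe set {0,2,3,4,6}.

Answer: INVARIANT HOLDS

Analysis:
Allowed set {0,2,3,4,6}
Reachable = {0,3,6}
  0: ✓
  3: ✓
  6: ✓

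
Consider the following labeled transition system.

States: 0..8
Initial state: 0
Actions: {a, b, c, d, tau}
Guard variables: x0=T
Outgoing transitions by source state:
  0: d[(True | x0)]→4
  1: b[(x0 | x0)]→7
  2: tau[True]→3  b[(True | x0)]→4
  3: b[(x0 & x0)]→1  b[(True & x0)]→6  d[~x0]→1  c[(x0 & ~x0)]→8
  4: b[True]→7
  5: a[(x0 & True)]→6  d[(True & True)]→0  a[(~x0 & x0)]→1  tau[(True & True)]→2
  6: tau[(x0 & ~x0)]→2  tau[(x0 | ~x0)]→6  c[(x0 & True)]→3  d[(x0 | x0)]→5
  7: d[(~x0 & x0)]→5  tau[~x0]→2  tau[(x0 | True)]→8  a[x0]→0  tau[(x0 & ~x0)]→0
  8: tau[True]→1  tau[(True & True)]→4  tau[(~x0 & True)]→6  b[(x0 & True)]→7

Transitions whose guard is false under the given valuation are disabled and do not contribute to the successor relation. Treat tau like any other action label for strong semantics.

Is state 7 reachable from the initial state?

Answer: REACHABLE

Analysis:
18 transition(s) survive guard evaluation.
L0 = {0}
L1 = {4}  now seen {0,4}
L2 = {7}  now seen {0,4,7}
L3 = {8}  now seen {0,4,7,8}
L4 = {1}  now seen {0,1,4,7,8}
Reachable = {0,1,4,7,8}
Path to 7: d·b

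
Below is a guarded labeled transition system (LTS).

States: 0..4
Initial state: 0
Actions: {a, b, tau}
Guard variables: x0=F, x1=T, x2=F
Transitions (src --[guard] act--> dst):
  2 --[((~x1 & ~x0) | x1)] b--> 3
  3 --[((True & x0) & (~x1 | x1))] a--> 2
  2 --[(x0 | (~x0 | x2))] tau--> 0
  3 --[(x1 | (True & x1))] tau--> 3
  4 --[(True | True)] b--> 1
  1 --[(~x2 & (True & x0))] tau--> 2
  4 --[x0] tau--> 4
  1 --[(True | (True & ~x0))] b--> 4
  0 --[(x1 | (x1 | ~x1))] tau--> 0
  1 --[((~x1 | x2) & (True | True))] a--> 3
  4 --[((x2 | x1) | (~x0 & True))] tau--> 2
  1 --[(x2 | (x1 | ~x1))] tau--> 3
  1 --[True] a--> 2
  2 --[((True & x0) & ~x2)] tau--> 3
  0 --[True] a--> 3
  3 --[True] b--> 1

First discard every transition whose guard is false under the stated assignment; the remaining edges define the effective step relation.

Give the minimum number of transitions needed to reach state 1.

Breadth-first toward 1:
  depth 0: {0}
  depth 1: {3}
  depth 2: {1}
1 enters at depth 2; path a·b

Answer: 2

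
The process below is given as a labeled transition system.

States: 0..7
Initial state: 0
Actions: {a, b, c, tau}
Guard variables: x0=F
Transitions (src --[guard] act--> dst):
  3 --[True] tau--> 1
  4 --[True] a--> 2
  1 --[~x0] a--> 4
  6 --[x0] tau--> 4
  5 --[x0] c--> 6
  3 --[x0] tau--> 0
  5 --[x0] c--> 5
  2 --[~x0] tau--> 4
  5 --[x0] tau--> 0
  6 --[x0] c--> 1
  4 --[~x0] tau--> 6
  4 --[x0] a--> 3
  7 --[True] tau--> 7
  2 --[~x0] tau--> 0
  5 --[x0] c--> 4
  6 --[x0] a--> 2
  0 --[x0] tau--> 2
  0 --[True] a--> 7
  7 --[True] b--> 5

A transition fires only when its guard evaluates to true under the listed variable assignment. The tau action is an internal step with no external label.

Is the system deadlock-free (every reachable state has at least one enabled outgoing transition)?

Answer: DEADLOCK at state 5

Trace:
R = {0,5,7}
  0: a→7  [1 out]
  5: ∅  [deadlock]
  7: b→5  tau→7  [2 out]
trace reaching 5: a·b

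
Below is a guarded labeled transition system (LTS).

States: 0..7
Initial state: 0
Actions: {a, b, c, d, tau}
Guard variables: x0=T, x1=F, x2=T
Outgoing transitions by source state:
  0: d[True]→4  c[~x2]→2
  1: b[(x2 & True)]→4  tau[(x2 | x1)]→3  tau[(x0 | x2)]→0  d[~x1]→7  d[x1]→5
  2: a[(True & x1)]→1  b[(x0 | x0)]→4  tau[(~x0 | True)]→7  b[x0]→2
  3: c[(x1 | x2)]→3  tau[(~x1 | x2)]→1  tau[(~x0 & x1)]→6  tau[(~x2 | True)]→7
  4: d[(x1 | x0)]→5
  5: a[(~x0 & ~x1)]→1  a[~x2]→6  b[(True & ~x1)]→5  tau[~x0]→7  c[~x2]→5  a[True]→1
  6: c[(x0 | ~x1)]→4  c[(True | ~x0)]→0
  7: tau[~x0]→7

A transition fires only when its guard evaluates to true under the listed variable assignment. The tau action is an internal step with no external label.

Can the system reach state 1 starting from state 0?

Answer: REACHABLE

Trace:
After dropping false guards: 16 live edges.
depth 0: {0}
depth 1: {4}  cumulative {0,4}
depth 2: {5}  cumulative {0,4,5}
depth 3: {1}  cumulative {0,1,4,5}
depth 4: {3,7}  cumulative {0,1,3,4,5,7}
R = {0,1,3,4,5,7}
Path to 1: d·d·a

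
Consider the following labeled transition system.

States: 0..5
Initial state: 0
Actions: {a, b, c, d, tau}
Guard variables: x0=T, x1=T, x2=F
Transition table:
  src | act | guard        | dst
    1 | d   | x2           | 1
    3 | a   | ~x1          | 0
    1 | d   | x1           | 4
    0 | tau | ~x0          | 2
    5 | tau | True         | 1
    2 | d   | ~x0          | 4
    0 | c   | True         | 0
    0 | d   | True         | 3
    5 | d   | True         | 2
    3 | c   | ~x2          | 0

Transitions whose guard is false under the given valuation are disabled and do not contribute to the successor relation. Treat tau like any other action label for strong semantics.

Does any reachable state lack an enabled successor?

Answer: DEADLOCK-FREE

Working:
R = {0,3}
  0: c→0  d→3  [2 exit(s)]
  3: c→0  [1 exit(s)]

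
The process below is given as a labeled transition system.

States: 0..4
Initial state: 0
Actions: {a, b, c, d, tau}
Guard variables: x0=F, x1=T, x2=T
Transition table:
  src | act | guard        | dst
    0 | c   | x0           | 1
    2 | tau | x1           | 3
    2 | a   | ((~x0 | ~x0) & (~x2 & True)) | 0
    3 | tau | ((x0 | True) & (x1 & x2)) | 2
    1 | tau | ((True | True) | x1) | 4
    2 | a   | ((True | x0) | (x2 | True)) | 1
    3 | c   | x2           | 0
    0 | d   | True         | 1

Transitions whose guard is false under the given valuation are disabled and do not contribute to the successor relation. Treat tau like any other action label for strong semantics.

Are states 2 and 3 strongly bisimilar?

Answer: NOT BISIMILAR

Analysis:
Compute ~ classes (split until stable):
  round 0: {{0,1,2,3,4}}
  round 1: {{0},{1},{2},{3},{4}}
5 equivalence class(es) (converged in 2)
2∈{2}, 3∈{3}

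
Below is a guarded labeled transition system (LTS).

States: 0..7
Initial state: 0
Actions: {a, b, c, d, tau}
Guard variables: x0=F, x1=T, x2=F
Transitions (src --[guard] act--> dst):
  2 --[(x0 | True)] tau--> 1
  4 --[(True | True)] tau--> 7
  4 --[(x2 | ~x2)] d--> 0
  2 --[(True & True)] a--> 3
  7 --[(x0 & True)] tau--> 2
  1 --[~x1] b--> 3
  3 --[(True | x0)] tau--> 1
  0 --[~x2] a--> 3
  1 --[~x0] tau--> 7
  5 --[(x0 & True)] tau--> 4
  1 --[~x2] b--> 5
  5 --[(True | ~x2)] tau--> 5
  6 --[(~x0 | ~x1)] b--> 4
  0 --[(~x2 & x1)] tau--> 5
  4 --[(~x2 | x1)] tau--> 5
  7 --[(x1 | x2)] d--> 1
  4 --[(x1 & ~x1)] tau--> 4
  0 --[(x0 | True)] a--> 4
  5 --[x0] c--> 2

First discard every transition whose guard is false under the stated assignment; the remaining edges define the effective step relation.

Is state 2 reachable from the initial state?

Guard filter leaves 14 enabled edge(s).
L0 = {0}
L1 = {3,4,5}  now seen {0,3,4,5}
L2 = {1,7}  now seen {0,1,3,4,5,7}
Reachable = {0,1,3,4,5,7}

Answer: UNREACHABLE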